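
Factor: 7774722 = 2^1*3^2*431929^1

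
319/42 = 319/42 = 7.60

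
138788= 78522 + 60266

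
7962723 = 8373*951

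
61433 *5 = 307165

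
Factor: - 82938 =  - 2^1*3^1*23^1*601^1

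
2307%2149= 158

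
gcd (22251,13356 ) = 3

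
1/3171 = 1/3171 = 0.00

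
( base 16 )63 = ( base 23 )47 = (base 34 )2v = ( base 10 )99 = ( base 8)143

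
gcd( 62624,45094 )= 2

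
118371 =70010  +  48361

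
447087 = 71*6297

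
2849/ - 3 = -950+1/3=   - 949.67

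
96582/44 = 2195 +1/22 = 2195.05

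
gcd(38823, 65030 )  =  1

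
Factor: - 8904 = -2^3*3^1*7^1*53^1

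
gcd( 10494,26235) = 5247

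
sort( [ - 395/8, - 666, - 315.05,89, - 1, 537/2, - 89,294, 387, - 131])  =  [ - 666, - 315.05, - 131, - 89,-395/8,  -  1,89,537/2,294,  387]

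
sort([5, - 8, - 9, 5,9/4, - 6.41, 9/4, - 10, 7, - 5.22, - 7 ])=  [ - 10, - 9, - 8, - 7, - 6.41, - 5.22, 9/4, 9/4,5,  5, 7]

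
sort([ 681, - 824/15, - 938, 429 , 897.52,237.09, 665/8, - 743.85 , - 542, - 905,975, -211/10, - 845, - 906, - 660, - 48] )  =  [ - 938, - 906, - 905, - 845, - 743.85,  -  660, - 542, - 824/15, - 48, - 211/10, 665/8, 237.09 , 429, 681, 897.52,975]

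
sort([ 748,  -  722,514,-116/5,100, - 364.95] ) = [ - 722, - 364.95, - 116/5, 100, 514,  748 ]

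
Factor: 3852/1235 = 2^2*3^2 * 5^( - 1)*13^(-1 )*19^(-1)*107^1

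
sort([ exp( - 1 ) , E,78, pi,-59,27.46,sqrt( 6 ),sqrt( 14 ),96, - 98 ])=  [ - 98,  -  59,  exp( - 1),sqrt( 6),E,pi, sqrt( 14 ), 27.46,78, 96 ]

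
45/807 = 15/269 = 0.06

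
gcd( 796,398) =398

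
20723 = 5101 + 15622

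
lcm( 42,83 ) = 3486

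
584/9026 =292/4513 =0.06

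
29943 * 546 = 16348878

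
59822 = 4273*14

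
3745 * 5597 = 20960765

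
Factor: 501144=2^3 *3^1*7^1*19^1 * 157^1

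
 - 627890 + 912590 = 284700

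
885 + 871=1756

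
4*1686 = 6744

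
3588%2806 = 782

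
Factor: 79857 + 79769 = 2^1*79813^1 = 159626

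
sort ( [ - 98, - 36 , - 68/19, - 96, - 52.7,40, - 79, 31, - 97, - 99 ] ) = [ - 99, - 98 , - 97, - 96,-79, - 52.7, - 36, - 68/19, 31 , 40 ] 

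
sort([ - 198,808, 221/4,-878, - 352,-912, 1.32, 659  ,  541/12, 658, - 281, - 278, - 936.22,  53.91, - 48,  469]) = [ - 936.22, -912 ,-878, - 352,-281, - 278, - 198, - 48, 1.32, 541/12,53.91,221/4,  469, 658,659, 808]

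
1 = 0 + 1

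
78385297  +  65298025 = 143683322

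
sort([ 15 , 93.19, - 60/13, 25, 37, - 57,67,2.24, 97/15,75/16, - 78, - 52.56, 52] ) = [ - 78, - 57, - 52.56, - 60/13, 2.24,  75/16, 97/15, 15,25, 37,  52,  67, 93.19] 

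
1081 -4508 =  -3427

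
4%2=0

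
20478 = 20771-293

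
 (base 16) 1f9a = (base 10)8090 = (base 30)8tk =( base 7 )32405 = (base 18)16H8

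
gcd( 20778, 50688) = 6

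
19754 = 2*9877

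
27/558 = 3/62 = 0.05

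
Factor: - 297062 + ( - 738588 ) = -2^1*5^2* 7^1*11^1 * 269^1  =  -1035650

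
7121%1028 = 953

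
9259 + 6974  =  16233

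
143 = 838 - 695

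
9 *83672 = 753048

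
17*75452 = 1282684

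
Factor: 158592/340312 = 2^4*  3^1*103^(-1) = 48/103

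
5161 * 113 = 583193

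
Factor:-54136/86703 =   -  2^3*3^ ( - 1 )*67^1*101^1*28901^(-1 )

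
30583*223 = 6820009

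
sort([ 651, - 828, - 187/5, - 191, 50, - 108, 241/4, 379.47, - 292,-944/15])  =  [ - 828,- 292, - 191, - 108,  -  944/15, - 187/5, 50, 241/4,379.47,651 ]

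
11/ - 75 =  - 11/75 = - 0.15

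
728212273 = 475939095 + 252273178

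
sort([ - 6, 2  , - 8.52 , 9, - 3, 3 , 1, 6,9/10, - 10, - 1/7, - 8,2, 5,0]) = [ - 10,-8.52,-8,- 6,-3, - 1/7,  0, 9/10, 1,2, 2,  3, 5, 6,9 ]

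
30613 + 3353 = 33966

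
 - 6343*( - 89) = 564527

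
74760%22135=8355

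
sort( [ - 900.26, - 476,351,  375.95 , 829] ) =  [ - 900.26, - 476,351,375.95,829]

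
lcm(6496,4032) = 116928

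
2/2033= 2/2033 = 0.00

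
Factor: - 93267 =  - 3^2  *  43^1*241^1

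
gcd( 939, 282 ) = 3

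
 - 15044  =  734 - 15778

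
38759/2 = 38759/2 = 19379.50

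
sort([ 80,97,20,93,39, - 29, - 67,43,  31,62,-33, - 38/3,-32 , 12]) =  [ - 67, - 33,- 32, - 29, - 38/3 , 12, 20,31, 39,  43,62, 80, 93, 97 ] 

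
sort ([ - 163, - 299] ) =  [ - 299 , - 163]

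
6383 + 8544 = 14927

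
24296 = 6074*4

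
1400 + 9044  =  10444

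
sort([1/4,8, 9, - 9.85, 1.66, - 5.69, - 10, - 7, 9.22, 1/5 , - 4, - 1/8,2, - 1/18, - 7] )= [ - 10, - 9.85, - 7, - 7, - 5.69, - 4, - 1/8, - 1/18,1/5,  1/4,1.66, 2,  8, 9, 9.22]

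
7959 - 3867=4092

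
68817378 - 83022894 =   -  14205516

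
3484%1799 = 1685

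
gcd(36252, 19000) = 76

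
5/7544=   5/7544 = 0.00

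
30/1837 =30/1837  =  0.02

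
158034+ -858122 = -700088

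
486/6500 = 243/3250 = 0.07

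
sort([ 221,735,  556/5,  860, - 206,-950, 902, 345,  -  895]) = [  -  950, - 895, - 206,  556/5,221,345, 735,  860,902]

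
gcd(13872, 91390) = 2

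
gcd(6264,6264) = 6264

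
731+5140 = 5871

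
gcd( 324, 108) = 108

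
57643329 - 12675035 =44968294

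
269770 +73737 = 343507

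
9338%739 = 470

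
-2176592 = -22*98936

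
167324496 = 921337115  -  754012619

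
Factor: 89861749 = 29^1*3098681^1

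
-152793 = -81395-71398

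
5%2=1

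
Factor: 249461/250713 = 797/801 = 3^(  -  2 )*89^( - 1)*797^1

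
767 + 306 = 1073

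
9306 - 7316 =1990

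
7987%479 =323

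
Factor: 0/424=0 = 0^1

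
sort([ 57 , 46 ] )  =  [ 46,57 ] 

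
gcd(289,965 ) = 1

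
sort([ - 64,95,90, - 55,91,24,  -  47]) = [ - 64, - 55,-47, 24 , 90, 91,95] 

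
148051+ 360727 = 508778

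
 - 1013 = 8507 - 9520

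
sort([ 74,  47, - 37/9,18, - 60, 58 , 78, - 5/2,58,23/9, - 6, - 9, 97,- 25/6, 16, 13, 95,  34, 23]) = [ - 60, - 9,- 6, - 25/6, - 37/9, - 5/2, 23/9, 13,  16, 18 , 23, 34,47,  58, 58,74,78, 95, 97 ]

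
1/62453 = 1/62453=0.00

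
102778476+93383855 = 196162331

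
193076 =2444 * 79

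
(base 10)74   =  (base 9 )82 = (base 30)2e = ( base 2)1001010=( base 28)2I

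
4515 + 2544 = 7059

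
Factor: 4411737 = 3^2 *11^1* 44563^1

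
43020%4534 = 2214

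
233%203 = 30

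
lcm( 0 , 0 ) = 0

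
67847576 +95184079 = 163031655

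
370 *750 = 277500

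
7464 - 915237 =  - 907773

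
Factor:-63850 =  -2^1 * 5^2 *1277^1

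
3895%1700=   495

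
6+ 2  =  8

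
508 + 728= 1236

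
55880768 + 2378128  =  58258896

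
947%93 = 17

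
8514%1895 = 934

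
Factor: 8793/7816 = 2^ ( - 3 )*3^2 = 9/8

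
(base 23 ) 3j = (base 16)58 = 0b1011000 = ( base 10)88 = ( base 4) 1120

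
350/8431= 350/8431 = 0.04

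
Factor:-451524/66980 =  - 3^1 *5^( - 1)*17^(-1) * 191^1  =  - 573/85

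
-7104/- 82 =3552/41  =  86.63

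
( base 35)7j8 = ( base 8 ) 22040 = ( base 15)2b18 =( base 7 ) 35651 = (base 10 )9248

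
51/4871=51/4871 = 0.01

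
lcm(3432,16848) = 185328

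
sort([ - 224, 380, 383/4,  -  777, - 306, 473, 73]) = [- 777 , - 306, - 224, 73,383/4,380, 473]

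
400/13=30 + 10/13 = 30.77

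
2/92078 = 1/46039 = 0.00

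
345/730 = 69/146 = 0.47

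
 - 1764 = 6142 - 7906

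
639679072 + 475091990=1114771062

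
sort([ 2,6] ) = [ 2 , 6]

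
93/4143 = 31/1381  =  0.02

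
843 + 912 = 1755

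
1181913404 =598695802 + 583217602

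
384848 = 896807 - 511959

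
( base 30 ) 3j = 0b1101101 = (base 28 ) 3P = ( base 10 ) 109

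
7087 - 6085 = 1002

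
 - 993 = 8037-9030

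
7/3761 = 7/3761= 0.00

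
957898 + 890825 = 1848723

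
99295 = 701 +98594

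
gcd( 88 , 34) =2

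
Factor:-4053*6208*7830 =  -2^7 * 3^4 * 5^1 * 7^1*29^1* 97^1 * 193^1 = - 197010817920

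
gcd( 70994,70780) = 2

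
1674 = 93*18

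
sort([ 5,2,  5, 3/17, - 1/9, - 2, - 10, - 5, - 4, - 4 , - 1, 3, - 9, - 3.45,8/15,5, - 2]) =[ - 10,-9, - 5,  -  4, - 4, - 3.45 ,-2,-2, - 1, - 1/9, 3/17,8/15,2,3,5 , 5 , 5 ]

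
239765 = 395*607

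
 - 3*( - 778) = 2334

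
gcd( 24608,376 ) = 8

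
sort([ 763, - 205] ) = [ -205,763]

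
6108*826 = 5045208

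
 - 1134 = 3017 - 4151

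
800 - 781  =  19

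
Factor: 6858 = 2^1*3^3*127^1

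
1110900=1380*805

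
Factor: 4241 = 4241^1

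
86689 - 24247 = 62442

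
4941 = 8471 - 3530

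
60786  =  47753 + 13033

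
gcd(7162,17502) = 2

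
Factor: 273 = 3^1*7^1*13^1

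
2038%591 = 265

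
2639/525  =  5 + 2/75 =5.03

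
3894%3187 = 707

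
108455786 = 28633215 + 79822571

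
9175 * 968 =8881400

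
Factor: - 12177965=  - 5^1*347^1 *7019^1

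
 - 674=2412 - 3086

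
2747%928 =891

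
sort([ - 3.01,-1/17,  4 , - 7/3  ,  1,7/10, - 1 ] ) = [-3.01, - 7/3,-1, - 1/17,  7/10,1,4 ]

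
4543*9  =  40887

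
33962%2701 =1550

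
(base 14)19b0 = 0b1001000110110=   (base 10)4662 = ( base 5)122122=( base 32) 4HM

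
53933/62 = 53933/62 = 869.89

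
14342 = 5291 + 9051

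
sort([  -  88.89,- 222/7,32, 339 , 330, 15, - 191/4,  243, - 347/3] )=[ - 347/3,-88.89, - 191/4,-222/7,15 , 32,243 , 330,  339] 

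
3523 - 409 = 3114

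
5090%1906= 1278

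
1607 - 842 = 765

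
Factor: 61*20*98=119560=2^3*5^1*7^2*61^1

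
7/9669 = 7/9669 =0.00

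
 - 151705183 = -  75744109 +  - 75961074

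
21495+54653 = 76148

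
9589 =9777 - 188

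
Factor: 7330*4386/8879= 2^2 * 3^1*5^1*13^( - 1) * 17^1*43^1*683^( - 1) * 733^1 = 32149380/8879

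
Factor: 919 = 919^1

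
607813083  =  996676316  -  388863233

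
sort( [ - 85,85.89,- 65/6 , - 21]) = [ - 85, - 21, - 65/6,85.89] 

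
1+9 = 10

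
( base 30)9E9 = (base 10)8529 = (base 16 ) 2151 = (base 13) 3b61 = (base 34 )7ct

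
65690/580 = 6569/58 = 113.26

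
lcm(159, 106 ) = 318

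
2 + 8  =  10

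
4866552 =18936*257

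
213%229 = 213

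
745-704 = 41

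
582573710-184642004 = 397931706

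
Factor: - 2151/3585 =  - 3/5 = - 3^1*5^( - 1 ) 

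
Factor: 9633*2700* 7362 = 191478994200 = 2^3*3^6*5^2*13^2 * 19^1*409^1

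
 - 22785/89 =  - 22785/89 = -256.01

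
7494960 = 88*85170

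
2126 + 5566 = 7692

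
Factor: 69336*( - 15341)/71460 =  -2^1*3^2*5^(  -  1 )*23^2*29^1*107^1*397^( - 1)  =  -  29546766/1985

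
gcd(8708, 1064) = 28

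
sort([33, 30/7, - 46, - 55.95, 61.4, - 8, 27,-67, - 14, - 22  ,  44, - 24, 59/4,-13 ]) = [ - 67, - 55.95, - 46, - 24, - 22, - 14 , - 13, - 8,30/7, 59/4, 27, 33, 44,  61.4] 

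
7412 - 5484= 1928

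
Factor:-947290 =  - 2^1 * 5^1 *43^1*2203^1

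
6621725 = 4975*1331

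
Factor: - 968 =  -2^3*11^2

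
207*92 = 19044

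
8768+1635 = 10403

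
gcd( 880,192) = 16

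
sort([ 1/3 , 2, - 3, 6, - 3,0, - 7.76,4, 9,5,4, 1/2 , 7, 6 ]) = [ - 7.76, - 3, - 3,0 , 1/3,  1/2,2,4,4,5, 6, 6, 7,  9 ] 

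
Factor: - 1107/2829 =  - 3^2*23^(-1) = - 9/23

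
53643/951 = 17881/317= 56.41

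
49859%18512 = 12835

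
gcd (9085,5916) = 1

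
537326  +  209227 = 746553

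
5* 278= 1390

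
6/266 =3/133 = 0.02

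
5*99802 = 499010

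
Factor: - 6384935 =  - 5^1*1276987^1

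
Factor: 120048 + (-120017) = 31 = 31^1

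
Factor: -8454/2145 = -2^1* 5^( -1)*11^(  -  1)*13^(-1 )* 1409^1 = -2818/715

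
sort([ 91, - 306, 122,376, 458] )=[-306, 91, 122, 376, 458 ] 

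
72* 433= 31176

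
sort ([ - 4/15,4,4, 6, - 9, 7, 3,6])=[ - 9, - 4/15,3, 4  ,  4,6,6, 7]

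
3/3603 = 1/1201 = 0.00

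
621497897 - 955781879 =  - 334283982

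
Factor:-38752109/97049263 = - 11^1* 163^1 * 21613^1 * 97049263^( - 1 )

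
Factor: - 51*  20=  - 2^2 *3^1*5^1 * 17^1 = - 1020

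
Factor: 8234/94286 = 4117/47143  =  23^1 *179^1*47143^(- 1 )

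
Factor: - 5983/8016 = -2^( - 4 )*3^ ( - 1)*31^1*167^( - 1)*193^1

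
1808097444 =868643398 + 939454046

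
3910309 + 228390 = 4138699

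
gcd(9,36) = 9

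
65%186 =65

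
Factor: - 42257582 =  - 2^1*29^1*728579^1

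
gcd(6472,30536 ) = 8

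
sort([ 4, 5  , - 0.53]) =[  -  0.53,4 , 5 ] 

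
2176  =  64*34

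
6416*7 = 44912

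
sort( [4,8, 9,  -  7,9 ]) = [ - 7,4,8 , 9, 9 ]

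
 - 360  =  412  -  772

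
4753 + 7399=12152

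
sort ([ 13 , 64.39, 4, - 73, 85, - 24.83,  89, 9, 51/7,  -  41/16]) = [-73 ,-24.83, - 41/16, 4, 51/7,9,13 , 64.39, 85, 89]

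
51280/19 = 2698 + 18/19 = 2698.95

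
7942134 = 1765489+6176645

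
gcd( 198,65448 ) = 18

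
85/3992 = 85/3992 =0.02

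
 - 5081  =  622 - 5703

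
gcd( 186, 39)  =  3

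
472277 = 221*2137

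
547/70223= 547/70223 =0.01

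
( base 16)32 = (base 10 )50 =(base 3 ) 1212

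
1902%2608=1902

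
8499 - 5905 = 2594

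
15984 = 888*18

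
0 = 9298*0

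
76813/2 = 38406 + 1/2 = 38406.50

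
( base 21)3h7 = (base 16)697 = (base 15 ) 777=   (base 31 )1ND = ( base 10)1687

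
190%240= 190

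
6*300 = 1800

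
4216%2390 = 1826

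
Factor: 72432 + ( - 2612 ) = 69820= 2^2*5^1*3491^1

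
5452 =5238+214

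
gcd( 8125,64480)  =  65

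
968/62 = 484/31 = 15.61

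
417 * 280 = 116760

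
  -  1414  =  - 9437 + 8023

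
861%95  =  6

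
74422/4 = 37211/2 = 18605.50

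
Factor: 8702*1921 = 2^1*17^1*19^1*113^1*229^1 = 16716542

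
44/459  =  44/459  =  0.10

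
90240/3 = 30080 = 30080.00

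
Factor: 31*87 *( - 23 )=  - 62031 = - 3^1*23^1*29^1*31^1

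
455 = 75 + 380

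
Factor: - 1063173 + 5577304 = 4514131 = 4514131^1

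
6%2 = 0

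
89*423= 37647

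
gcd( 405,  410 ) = 5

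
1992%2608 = 1992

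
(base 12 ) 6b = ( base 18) 4b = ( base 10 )83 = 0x53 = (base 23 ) 3E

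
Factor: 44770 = 2^1*5^1*11^2 * 37^1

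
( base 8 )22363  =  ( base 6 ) 111443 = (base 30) af9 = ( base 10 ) 9459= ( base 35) 7P9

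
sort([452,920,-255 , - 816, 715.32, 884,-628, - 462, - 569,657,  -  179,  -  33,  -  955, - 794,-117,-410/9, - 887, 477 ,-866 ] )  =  [-955, - 887, - 866, - 816,  -  794, -628, - 569, - 462, -255, - 179, - 117, - 410/9,- 33, 452,  477,  657,715.32, 884 , 920] 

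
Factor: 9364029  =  3^1 * 743^1* 4201^1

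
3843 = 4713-870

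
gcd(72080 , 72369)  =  17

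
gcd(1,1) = 1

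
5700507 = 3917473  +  1783034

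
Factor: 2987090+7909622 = 10896712=2^3 * 1362089^1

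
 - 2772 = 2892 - 5664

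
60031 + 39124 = 99155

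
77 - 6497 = - 6420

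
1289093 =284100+1004993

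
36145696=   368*98222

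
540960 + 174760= 715720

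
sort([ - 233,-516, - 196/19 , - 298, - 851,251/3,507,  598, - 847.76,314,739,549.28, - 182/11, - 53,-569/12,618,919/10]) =[ - 851,-847.76,-516, -298, - 233, - 53, - 569/12,-182/11, -196/19,251/3,919/10, 314,507,549.28,598 , 618, 739]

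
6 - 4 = 2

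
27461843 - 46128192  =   - 18666349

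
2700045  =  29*93105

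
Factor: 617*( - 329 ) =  - 202993 = -  7^1*47^1*617^1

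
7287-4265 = 3022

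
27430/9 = 3047 + 7/9 = 3047.78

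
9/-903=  - 3/301 = -0.01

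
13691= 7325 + 6366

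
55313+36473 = 91786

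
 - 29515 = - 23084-6431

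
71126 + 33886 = 105012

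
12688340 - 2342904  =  10345436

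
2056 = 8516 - 6460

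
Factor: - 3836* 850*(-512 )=2^12*5^2*7^1* 17^1 * 137^1 = 1669427200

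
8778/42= 209 = 209.00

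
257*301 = 77357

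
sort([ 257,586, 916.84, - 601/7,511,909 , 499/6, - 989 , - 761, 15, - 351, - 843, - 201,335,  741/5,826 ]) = [ - 989, -843, - 761,  -  351, - 201, - 601/7 , 15 , 499/6,  741/5, 257,  335,  511, 586, 826  ,  909,916.84]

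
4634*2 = 9268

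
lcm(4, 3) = 12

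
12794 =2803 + 9991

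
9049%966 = 355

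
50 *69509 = 3475450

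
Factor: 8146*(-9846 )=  - 80205516 = -2^2*3^2*547^1*4073^1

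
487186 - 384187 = 102999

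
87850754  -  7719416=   80131338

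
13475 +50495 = 63970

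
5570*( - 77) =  - 428890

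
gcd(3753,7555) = 1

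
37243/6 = 37243/6 = 6207.17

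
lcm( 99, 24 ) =792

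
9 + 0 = 9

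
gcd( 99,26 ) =1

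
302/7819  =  302/7819 = 0.04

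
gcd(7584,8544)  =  96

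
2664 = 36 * 74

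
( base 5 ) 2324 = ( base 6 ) 1323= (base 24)e3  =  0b101010011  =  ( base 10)339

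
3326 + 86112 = 89438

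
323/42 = 7 +29/42 = 7.69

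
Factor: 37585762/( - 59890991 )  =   - 2^1 * 19^1 * 989099^1*59890991^( - 1)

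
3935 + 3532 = 7467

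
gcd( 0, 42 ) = 42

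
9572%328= 60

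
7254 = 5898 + 1356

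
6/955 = 6/955 = 0.01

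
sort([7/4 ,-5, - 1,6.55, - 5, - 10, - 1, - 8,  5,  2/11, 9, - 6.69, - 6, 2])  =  [ - 10, - 8, - 6.69, - 6, - 5, - 5, - 1,-1, 2/11, 7/4,2, 5,6.55, 9]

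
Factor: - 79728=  - 2^4 * 3^1*11^1*151^1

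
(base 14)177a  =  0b1000010000000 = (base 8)10200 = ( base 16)1080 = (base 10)4224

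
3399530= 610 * 5573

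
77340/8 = 9667 + 1/2 = 9667.50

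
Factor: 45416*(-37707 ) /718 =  - 856250556/359= - 2^2*3^1*7^1 *359^( - 1 )*811^1*12569^1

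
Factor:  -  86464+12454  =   - 2^1*3^1 * 5^1*2467^1=- 74010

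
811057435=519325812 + 291731623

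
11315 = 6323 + 4992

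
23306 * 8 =186448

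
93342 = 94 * 993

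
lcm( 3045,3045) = 3045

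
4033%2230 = 1803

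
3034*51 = 154734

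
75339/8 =9417 + 3/8 = 9417.38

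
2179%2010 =169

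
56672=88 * 644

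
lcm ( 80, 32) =160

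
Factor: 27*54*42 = 61236  =  2^2*3^7*7^1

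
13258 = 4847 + 8411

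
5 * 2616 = 13080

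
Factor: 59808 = 2^5*3^1*7^1*89^1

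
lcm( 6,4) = 12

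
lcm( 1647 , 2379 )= 21411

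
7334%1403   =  319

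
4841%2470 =2371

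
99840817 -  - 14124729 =113965546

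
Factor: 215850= 2^1*3^1 * 5^2*1439^1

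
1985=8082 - 6097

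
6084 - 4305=1779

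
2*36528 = 73056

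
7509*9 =67581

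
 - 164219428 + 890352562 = 726133134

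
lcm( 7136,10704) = 21408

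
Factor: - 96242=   -  2^1 * 48121^1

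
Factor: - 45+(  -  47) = -2^2*23^1  =  - 92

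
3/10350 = 1/3450 = 0.00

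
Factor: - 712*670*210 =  - 2^5 * 3^1* 5^2*7^1 *67^1* 89^1  =  - 100178400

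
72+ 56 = 128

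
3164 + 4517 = 7681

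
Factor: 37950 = 2^1*3^1*5^2*11^1*  23^1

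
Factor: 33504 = 2^5*3^1*349^1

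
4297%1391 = 124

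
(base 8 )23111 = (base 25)fh1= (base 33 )900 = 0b10011001001001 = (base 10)9801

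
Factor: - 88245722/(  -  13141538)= 44122861/6570769  =  6570769^(-1)*44122861^1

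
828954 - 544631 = 284323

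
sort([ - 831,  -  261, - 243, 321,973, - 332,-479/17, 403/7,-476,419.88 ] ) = [ - 831, - 476, - 332,-261, - 243, - 479/17,403/7,321,419.88, 973]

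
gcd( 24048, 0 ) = 24048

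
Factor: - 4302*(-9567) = 2^1 *3^4*239^1*1063^1  =  41157234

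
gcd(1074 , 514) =2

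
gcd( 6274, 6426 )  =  2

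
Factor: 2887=2887^1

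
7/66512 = 7/66512 = 0.00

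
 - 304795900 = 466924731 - 771720631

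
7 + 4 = 11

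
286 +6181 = 6467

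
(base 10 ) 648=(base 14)344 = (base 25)10n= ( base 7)1614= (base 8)1210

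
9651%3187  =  90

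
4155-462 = 3693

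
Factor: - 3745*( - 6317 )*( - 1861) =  - 44025984065 = -  5^1*7^1*107^1*1861^1*6317^1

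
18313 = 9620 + 8693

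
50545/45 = 1123+2/9 = 1123.22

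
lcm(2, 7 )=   14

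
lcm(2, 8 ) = 8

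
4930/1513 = 3 + 23/89 =3.26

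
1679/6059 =23/83 = 0.28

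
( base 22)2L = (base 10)65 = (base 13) 50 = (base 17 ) 3e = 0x41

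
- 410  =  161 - 571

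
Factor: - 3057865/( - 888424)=2^(-3) * 5^1*37^1* 16529^1*111053^( - 1) 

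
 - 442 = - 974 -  - 532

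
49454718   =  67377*734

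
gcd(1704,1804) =4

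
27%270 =27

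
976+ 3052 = 4028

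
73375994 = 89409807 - 16033813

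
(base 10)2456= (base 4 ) 212120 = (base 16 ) 998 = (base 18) 7A8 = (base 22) 51E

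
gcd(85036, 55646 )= 2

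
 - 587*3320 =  - 1948840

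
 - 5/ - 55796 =5/55796 = 0.00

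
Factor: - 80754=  - 2^1*3^1*43^1*313^1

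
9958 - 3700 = 6258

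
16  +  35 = 51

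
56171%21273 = 13625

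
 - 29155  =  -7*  4165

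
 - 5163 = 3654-8817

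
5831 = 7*833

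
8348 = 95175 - 86827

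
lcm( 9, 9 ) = 9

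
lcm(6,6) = 6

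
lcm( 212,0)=0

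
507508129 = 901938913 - 394430784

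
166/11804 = 83/5902= 0.01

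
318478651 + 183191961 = 501670612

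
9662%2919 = 905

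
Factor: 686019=3^1*347^1*659^1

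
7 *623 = 4361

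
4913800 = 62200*79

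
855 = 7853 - 6998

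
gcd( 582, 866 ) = 2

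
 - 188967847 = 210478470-399446317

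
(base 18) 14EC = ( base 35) 617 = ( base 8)16340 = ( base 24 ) CK0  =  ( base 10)7392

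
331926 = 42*7903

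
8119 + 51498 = 59617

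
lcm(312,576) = 7488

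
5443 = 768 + 4675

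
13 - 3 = 10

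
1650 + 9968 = 11618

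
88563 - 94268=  - 5705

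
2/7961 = 2/7961=0.00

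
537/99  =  5 + 14/33=5.42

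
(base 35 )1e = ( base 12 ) 41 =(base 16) 31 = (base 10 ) 49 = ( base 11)45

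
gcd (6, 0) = 6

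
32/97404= 8/24351 = 0.00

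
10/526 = 5/263=0.02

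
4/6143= 4/6143=0.00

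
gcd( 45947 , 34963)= 1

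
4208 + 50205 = 54413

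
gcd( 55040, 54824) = 8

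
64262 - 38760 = 25502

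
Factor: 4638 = 2^1 * 3^1*773^1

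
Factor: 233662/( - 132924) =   -  559/318 = -2^(-1)*3^ ( - 1)*13^1*43^1*53^( - 1) 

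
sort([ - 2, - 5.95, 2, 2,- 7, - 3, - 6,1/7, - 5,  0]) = [- 7, - 6, - 5.95, - 5, - 3, - 2,0, 1/7, 2, 2 ] 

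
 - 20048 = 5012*( - 4 )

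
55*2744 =150920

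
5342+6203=11545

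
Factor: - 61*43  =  -2623=-43^1*61^1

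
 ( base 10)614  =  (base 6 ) 2502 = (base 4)21212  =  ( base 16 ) 266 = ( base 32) J6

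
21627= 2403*9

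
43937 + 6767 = 50704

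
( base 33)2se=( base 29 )3KD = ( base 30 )3DQ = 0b110000101100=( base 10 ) 3116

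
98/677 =98/677 = 0.14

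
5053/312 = 16+61/312 = 16.20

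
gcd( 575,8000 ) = 25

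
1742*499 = 869258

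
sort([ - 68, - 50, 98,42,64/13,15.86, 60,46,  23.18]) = [  -  68, - 50,  64/13 , 15.86,23.18,42,46 , 60 , 98] 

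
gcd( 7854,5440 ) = 34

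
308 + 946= 1254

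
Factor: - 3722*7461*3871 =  - 107497058382 = - 2^1*3^2*7^2*79^1*829^1*1861^1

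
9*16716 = 150444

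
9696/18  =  538 + 2/3 = 538.67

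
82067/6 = 82067/6 =13677.83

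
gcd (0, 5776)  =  5776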